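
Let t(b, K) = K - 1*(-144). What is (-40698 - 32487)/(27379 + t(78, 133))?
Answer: -73185/27656 ≈ -2.6463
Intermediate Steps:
t(b, K) = 144 + K (t(b, K) = K + 144 = 144 + K)
(-40698 - 32487)/(27379 + t(78, 133)) = (-40698 - 32487)/(27379 + (144 + 133)) = -73185/(27379 + 277) = -73185/27656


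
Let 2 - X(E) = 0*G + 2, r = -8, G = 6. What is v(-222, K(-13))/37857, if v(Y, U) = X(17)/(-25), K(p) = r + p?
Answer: 0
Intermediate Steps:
K(p) = -8 + p
X(E) = 0 (X(E) = 2 - (0*6 + 2) = 2 - (0 + 2) = 2 - 1*2 = 2 - 2 = 0)
v(Y, U) = 0 (v(Y, U) = 0/(-25) = 0*(-1/25) = 0)
v(-222, K(-13))/37857 = 0/37857 = 0*(1/37857) = 0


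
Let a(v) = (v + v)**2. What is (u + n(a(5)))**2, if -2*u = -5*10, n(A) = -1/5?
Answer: 15376/25 ≈ 615.04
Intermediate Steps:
a(v) = 4*v**2 (a(v) = (2*v)**2 = 4*v**2)
n(A) = -1/5 (n(A) = -1*1/5 = -1/5)
u = 25 (u = -(-5)*10/2 = -1/2*(-50) = 25)
(u + n(a(5)))**2 = (25 - 1/5)**2 = (124/5)**2 = 15376/25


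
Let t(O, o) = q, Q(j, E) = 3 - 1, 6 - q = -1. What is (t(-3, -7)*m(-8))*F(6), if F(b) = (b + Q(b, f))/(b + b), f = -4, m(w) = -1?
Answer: -14/3 ≈ -4.6667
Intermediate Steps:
q = 7 (q = 6 - 1*(-1) = 6 + 1 = 7)
Q(j, E) = 2
F(b) = (2 + b)/(2*b) (F(b) = (b + 2)/(b + b) = (2 + b)/((2*b)) = (2 + b)*(1/(2*b)) = (2 + b)/(2*b))
t(O, o) = 7
(t(-3, -7)*m(-8))*F(6) = (7*(-1))*((½)*(2 + 6)/6) = -7*8/(2*6) = -7*⅔ = -14/3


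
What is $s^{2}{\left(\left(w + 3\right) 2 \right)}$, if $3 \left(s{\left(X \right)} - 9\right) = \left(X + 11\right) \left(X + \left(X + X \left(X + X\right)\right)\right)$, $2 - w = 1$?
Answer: $848241$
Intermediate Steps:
$w = 1$ ($w = 2 - 1 = 1$)
$s{\left(X \right)} = 9 + \frac{\left(11 + X\right) \left(2 X + 2 X^{2}\right)}{3}$ ($s{\left(X \right)} = 9 + \frac{\left(X + 11\right) \left(X + \left(X + X \left(X + X\right)\right)\right)}{3} = 9 + \frac{\left(11 + X\right) \left(X + \left(X + X 2 X\right)\right)}{3} = 9 + \frac{\left(11 + X\right) \left(X + \left(X + 2 X^{2}\right)\right)}{3} = 9 + \frac{\left(11 + X\right) \left(2 X + 2 X^{2}\right)}{3}$)
$s^{2}{\left(\left(w + 3\right) 2 \right)} = \left(9 + 8 \left(\left(1 + 3\right) 2\right)^{2} + \frac{2 \left(\left(1 + 3\right) 2\right)^{3}}{3} + \frac{22 \left(1 + 3\right) 2}{3}\right)^{2} = \left(9 + 8 \left(4 \cdot 2\right)^{2} + \frac{2 \left(4 \cdot 2\right)^{3}}{3} + \frac{22 \cdot 4 \cdot 2}{3}\right)^{2} = \left(9 + 8 \cdot 8^{2} + \frac{2 \cdot 8^{3}}{3} + \frac{22}{3} \cdot 8\right)^{2} = \left(9 + 8 \cdot 64 + \frac{2}{3} \cdot 512 + \frac{176}{3}\right)^{2} = \left(9 + 512 + \frac{1024}{3} + \frac{176}{3}\right)^{2} = 921^{2} = 848241$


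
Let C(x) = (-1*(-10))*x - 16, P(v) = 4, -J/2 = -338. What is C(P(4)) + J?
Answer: 700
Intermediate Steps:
J = 676 (J = -2*(-338) = 676)
C(x) = -16 + 10*x (C(x) = 10*x - 16 = -16 + 10*x)
C(P(4)) + J = (-16 + 10*4) + 676 = (-16 + 40) + 676 = 24 + 676 = 700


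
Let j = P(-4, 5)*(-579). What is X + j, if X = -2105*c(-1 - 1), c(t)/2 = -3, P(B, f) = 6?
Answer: 9156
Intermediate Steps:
c(t) = -6 (c(t) = 2*(-3) = -6)
X = 12630 (X = -2105*(-6) = 12630)
j = -3474 (j = 6*(-579) = -3474)
X + j = 12630 - 3474 = 9156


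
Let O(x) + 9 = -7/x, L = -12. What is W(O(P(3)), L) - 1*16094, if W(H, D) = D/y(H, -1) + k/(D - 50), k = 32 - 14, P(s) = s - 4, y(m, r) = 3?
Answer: -499047/31 ≈ -16098.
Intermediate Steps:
P(s) = -4 + s
O(x) = -9 - 7/x
k = 18
W(H, D) = 18/(-50 + D) + D/3 (W(H, D) = D/3 + 18/(D - 50) = D*(⅓) + 18/(-50 + D) = D/3 + 18/(-50 + D) = 18/(-50 + D) + D/3)
W(O(P(3)), L) - 1*16094 = (54 + (-12)² - 50*(-12))/(3*(-50 - 12)) - 1*16094 = (⅓)*(54 + 144 + 600)/(-62) - 16094 = (⅓)*(-1/62)*798 - 16094 = -133/31 - 16094 = -499047/31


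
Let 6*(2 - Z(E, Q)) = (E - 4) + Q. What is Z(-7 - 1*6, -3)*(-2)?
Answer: -32/3 ≈ -10.667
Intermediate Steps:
Z(E, Q) = 8/3 - E/6 - Q/6 (Z(E, Q) = 2 - ((E - 4) + Q)/6 = 2 - ((-4 + E) + Q)/6 = 2 - (-4 + E + Q)/6 = 2 + (2/3 - E/6 - Q/6) = 8/3 - E/6 - Q/6)
Z(-7 - 1*6, -3)*(-2) = (8/3 - (-7 - 1*6)/6 - 1/6*(-3))*(-2) = (8/3 - (-7 - 6)/6 + 1/2)*(-2) = (8/3 - 1/6*(-13) + 1/2)*(-2) = (8/3 + 13/6 + 1/2)*(-2) = (16/3)*(-2) = -32/3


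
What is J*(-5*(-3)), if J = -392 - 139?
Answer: -7965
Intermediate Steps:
J = -531
J*(-5*(-3)) = -(-2655)*(-3) = -531*15 = -7965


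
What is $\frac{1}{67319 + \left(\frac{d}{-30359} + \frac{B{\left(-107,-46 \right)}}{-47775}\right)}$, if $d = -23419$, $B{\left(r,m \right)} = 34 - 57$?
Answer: $\frac{207200175}{13948668515251} \approx 1.4854 \cdot 10^{-5}$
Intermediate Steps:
$B{\left(r,m \right)} = -23$
$\frac{1}{67319 + \left(\frac{d}{-30359} + \frac{B{\left(-107,-46 \right)}}{-47775}\right)} = \frac{1}{67319 - \left(- \frac{23419}{30359} - \frac{23}{47775}\right)} = \frac{1}{67319 - - \frac{159934426}{207200175}} = \frac{1}{67319 + \left(\frac{23419}{30359} + \frac{23}{47775}\right)} = \frac{1}{67319 + \frac{159934426}{207200175}} = \frac{1}{\frac{13948668515251}{207200175}} = \frac{207200175}{13948668515251}$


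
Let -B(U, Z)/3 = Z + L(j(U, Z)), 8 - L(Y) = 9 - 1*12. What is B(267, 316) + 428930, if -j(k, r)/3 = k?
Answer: 427949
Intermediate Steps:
j(k, r) = -3*k
L(Y) = 11 (L(Y) = 8 - (9 - 1*12) = 8 - (9 - 12) = 8 - 1*(-3) = 8 + 3 = 11)
B(U, Z) = -33 - 3*Z (B(U, Z) = -3*(Z + 11) = -3*(11 + Z) = -33 - 3*Z)
B(267, 316) + 428930 = (-33 - 3*316) + 428930 = (-33 - 948) + 428930 = -981 + 428930 = 427949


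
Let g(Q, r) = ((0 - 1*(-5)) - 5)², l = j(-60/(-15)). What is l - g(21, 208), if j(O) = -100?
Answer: -100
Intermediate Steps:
l = -100
g(Q, r) = 0 (g(Q, r) = ((0 + 5) - 5)² = (5 - 5)² = 0² = 0)
l - g(21, 208) = -100 - 1*0 = -100 + 0 = -100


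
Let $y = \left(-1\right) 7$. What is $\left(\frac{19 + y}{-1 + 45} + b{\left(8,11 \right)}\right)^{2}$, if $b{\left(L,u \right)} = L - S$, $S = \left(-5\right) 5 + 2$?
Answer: $\frac{118336}{121} \approx 977.98$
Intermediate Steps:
$y = -7$
$S = -23$ ($S = -25 + 2 = -23$)
$b{\left(L,u \right)} = 23 + L$ ($b{\left(L,u \right)} = L - -23 = L + 23 = 23 + L$)
$\left(\frac{19 + y}{-1 + 45} + b{\left(8,11 \right)}\right)^{2} = \left(\frac{19 - 7}{-1 + 45} + \left(23 + 8\right)\right)^{2} = \left(\frac{12}{44} + 31\right)^{2} = \left(12 \cdot \frac{1}{44} + 31\right)^{2} = \left(\frac{3}{11} + 31\right)^{2} = \left(\frac{344}{11}\right)^{2} = \frac{118336}{121}$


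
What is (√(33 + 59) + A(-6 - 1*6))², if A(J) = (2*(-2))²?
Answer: 348 + 64*√23 ≈ 654.93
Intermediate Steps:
A(J) = 16 (A(J) = (-4)² = 16)
(√(33 + 59) + A(-6 - 1*6))² = (√(33 + 59) + 16)² = (√92 + 16)² = (2*√23 + 16)² = (16 + 2*√23)²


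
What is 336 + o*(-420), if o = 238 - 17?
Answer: -92484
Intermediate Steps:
o = 221
336 + o*(-420) = 336 + 221*(-420) = 336 - 92820 = -92484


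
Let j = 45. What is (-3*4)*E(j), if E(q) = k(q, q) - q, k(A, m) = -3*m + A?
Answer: 1620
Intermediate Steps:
k(A, m) = A - 3*m
E(q) = -3*q (E(q) = (q - 3*q) - q = -2*q - q = -3*q)
(-3*4)*E(j) = (-3*4)*(-3*45) = -12*(-135) = 1620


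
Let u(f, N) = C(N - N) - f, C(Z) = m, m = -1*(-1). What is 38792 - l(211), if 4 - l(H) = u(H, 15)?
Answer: 38578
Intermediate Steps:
m = 1
C(Z) = 1
u(f, N) = 1 - f
l(H) = 3 + H (l(H) = 4 - (1 - H) = 4 + (-1 + H) = 3 + H)
38792 - l(211) = 38792 - (3 + 211) = 38792 - 1*214 = 38792 - 214 = 38578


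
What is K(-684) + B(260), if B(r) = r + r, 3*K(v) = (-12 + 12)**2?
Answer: 520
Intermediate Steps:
K(v) = 0 (K(v) = (-12 + 12)**2/3 = (1/3)*0**2 = (1/3)*0 = 0)
B(r) = 2*r
K(-684) + B(260) = 0 + 2*260 = 0 + 520 = 520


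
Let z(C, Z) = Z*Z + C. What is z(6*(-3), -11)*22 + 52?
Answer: 2318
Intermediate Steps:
z(C, Z) = C + Z² (z(C, Z) = Z² + C = C + Z²)
z(6*(-3), -11)*22 + 52 = (6*(-3) + (-11)²)*22 + 52 = (-18 + 121)*22 + 52 = 103*22 + 52 = 2266 + 52 = 2318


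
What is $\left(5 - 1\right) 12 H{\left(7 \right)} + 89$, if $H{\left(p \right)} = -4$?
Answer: $-103$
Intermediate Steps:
$\left(5 - 1\right) 12 H{\left(7 \right)} + 89 = \left(5 - 1\right) 12 \left(-4\right) + 89 = 4 \cdot 12 \left(-4\right) + 89 = 48 \left(-4\right) + 89 = -192 + 89 = -103$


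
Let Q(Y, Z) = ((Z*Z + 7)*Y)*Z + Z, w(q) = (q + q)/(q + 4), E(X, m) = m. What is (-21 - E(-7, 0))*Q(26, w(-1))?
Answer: 24514/9 ≈ 2723.8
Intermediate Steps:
w(q) = 2*q/(4 + q) (w(q) = (2*q)/(4 + q) = 2*q/(4 + q))
Q(Y, Z) = Z + Y*Z*(7 + Z**2) (Q(Y, Z) = ((Z**2 + 7)*Y)*Z + Z = ((7 + Z**2)*Y)*Z + Z = (Y*(7 + Z**2))*Z + Z = Y*Z*(7 + Z**2) + Z = Z + Y*Z*(7 + Z**2))
(-21 - E(-7, 0))*Q(26, w(-1)) = (-21 - 1*0)*((2*(-1)/(4 - 1))*(1 + 7*26 + 26*(2*(-1)/(4 - 1))**2)) = (-21 + 0)*((2*(-1)/3)*(1 + 182 + 26*(2*(-1)/3)**2)) = -21*2*(-1)*(1/3)*(1 + 182 + 26*(2*(-1)*(1/3))**2) = -(-14)*(1 + 182 + 26*(-2/3)**2) = -(-14)*(1 + 182 + 26*(4/9)) = -(-14)*(1 + 182 + 104/9) = -(-14)*1751/9 = -21*(-3502/27) = 24514/9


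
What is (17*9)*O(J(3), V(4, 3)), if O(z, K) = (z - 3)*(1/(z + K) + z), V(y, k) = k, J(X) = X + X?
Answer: 2805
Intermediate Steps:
J(X) = 2*X
O(z, K) = (-3 + z)*(z + 1/(K + z)) (O(z, K) = (-3 + z)*(1/(K + z) + z) = (-3 + z)*(z + 1/(K + z)))
(17*9)*O(J(3), V(4, 3)) = (17*9)*((-3 + 2*3 + (2*3)³ - 3*(2*3)² + 3*(2*3)² - 3*3*2*3)/(3 + 2*3)) = 153*((-3 + 6 + 6³ - 3*6² + 3*6² - 3*3*6)/(3 + 6)) = 153*((-3 + 6 + 216 - 3*36 + 3*36 - 54)/9) = 153*((-3 + 6 + 216 - 108 + 108 - 54)/9) = 153*((⅑)*165) = 153*(55/3) = 2805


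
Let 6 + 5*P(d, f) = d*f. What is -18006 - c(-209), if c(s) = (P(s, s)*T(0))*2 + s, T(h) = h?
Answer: -17797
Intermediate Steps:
P(d, f) = -6/5 + d*f/5 (P(d, f) = -6/5 + (d*f)/5 = -6/5 + d*f/5)
c(s) = s (c(s) = ((-6/5 + s*s/5)*0)*2 + s = ((-6/5 + s²/5)*0)*2 + s = 0*2 + s = 0 + s = s)
-18006 - c(-209) = -18006 - 1*(-209) = -18006 + 209 = -17797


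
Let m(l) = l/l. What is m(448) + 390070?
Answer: 390071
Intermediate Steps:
m(l) = 1
m(448) + 390070 = 1 + 390070 = 390071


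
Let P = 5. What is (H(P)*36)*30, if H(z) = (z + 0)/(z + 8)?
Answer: 5400/13 ≈ 415.38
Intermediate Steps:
H(z) = z/(8 + z)
(H(P)*36)*30 = ((5/(8 + 5))*36)*30 = ((5/13)*36)*30 = (180/13)*30 = 5400/13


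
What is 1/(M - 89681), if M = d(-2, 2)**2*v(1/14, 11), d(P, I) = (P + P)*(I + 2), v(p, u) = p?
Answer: -7/627639 ≈ -1.1153e-5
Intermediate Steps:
d(P, I) = 2*P*(2 + I) (d(P, I) = (2*P)*(2 + I) = 2*P*(2 + I))
M = 128/7 (M = (2*(-2)*(2 + 2))**2/14 = (2*(-2)*4)**2*(1/14) = (-16)**2*(1/14) = 256*(1/14) = 128/7 ≈ 18.286)
1/(M - 89681) = 1/(128/7 - 89681) = 1/(-627639/7) = -7/627639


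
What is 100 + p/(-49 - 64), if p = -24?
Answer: 11324/113 ≈ 100.21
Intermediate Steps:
100 + p/(-49 - 64) = 100 - 24/(-49 - 64) = 100 - 24/(-113) = 100 - 1/113*(-24) = 100 + 24/113 = 11324/113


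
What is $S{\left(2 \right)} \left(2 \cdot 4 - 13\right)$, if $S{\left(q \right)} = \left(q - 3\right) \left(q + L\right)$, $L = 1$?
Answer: $15$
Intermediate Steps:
$S{\left(q \right)} = \left(1 + q\right) \left(-3 + q\right)$ ($S{\left(q \right)} = \left(q - 3\right) \left(q + 1\right) = \left(-3 + q\right) \left(1 + q\right) = \left(1 + q\right) \left(-3 + q\right)$)
$S{\left(2 \right)} \left(2 \cdot 4 - 13\right) = \left(-3 + 2^{2} - 4\right) \left(2 \cdot 4 - 13\right) = \left(-3 + 4 - 4\right) \left(8 - 13\right) = \left(-3\right) \left(-5\right) = 15$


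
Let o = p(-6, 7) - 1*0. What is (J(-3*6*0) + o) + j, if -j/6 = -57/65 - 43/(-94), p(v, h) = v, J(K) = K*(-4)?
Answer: -10641/3055 ≈ -3.4831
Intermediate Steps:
J(K) = -4*K
j = 7689/3055 (j = -6*(-57/65 - 43/(-94)) = -6*(-57*1/65 - 43*(-1/94)) = -6*(-57/65 + 43/94) = -6*(-2563/6110) = 7689/3055 ≈ 2.5169)
o = -6 (o = -6 - 1*0 = -6 + 0 = -6)
(J(-3*6*0) + o) + j = (-4*(-3*6)*0 - 6) + 7689/3055 = (-(-72)*0 - 6) + 7689/3055 = (-4*0 - 6) + 7689/3055 = (0 - 6) + 7689/3055 = -6 + 7689/3055 = -10641/3055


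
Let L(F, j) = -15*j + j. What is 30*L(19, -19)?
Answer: 7980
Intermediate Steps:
L(F, j) = -14*j
30*L(19, -19) = 30*(-14*(-19)) = 30*266 = 7980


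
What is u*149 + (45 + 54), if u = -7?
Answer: -944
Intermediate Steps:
u*149 + (45 + 54) = -7*149 + (45 + 54) = -1043 + 99 = -944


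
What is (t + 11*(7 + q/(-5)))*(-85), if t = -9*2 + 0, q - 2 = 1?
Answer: -4454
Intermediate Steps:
q = 3 (q = 2 + 1 = 3)
t = -18 (t = -18 + 0 = -18)
(t + 11*(7 + q/(-5)))*(-85) = (-18 + 11*(7 + 3/(-5)))*(-85) = (-18 + 11*(7 + 3*(-1/5)))*(-85) = (-18 + 11*(7 - 3/5))*(-85) = (-18 + 11*(32/5))*(-85) = (-18 + 352/5)*(-85) = (262/5)*(-85) = -4454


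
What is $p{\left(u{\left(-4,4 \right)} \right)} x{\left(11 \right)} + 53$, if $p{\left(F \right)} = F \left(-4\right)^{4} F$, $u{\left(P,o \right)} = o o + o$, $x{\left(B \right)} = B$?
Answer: $1126453$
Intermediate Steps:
$u{\left(P,o \right)} = o + o^{2}$ ($u{\left(P,o \right)} = o^{2} + o = o + o^{2}$)
$p{\left(F \right)} = 256 F^{2}$ ($p{\left(F \right)} = F 256 F = 256 F F = 256 F^{2}$)
$p{\left(u{\left(-4,4 \right)} \right)} x{\left(11 \right)} + 53 = 256 \left(4 \left(1 + 4\right)\right)^{2} \cdot 11 + 53 = 256 \left(4 \cdot 5\right)^{2} \cdot 11 + 53 = 256 \cdot 20^{2} \cdot 11 + 53 = 256 \cdot 400 \cdot 11 + 53 = 102400 \cdot 11 + 53 = 1126400 + 53 = 1126453$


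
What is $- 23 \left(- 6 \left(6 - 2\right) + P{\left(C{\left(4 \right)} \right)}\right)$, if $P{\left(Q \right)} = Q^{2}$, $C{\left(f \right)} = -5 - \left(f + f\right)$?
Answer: $-3335$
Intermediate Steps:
$C{\left(f \right)} = -5 - 2 f$
$- 23 \left(- 6 \left(6 - 2\right) + P{\left(C{\left(4 \right)} \right)}\right) = - 23 \left(- 6 \left(6 - 2\right) + \left(-5 - 8\right)^{2}\right) = - 23 \left(\left(-6\right) 4 + \left(-5 - 8\right)^{2}\right) = - 23 \left(-24 + \left(-13\right)^{2}\right) = - 23 \left(-24 + 169\right) = \left(-23\right) 145 = -3335$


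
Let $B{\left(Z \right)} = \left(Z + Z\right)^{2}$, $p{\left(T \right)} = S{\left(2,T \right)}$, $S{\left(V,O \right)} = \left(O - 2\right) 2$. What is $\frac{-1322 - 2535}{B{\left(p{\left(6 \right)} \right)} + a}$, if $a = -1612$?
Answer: $\frac{3857}{1356} \approx 2.8444$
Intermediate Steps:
$S{\left(V,O \right)} = -4 + 2 O$ ($S{\left(V,O \right)} = \left(-2 + O\right) 2 = -4 + 2 O$)
$p{\left(T \right)} = -4 + 2 T$
$B{\left(Z \right)} = 4 Z^{2}$ ($B{\left(Z \right)} = \left(2 Z\right)^{2} = 4 Z^{2}$)
$\frac{-1322 - 2535}{B{\left(p{\left(6 \right)} \right)} + a} = \frac{-1322 - 2535}{4 \left(-4 + 2 \cdot 6\right)^{2} - 1612} = - \frac{3857}{4 \left(-4 + 12\right)^{2} - 1612} = - \frac{3857}{4 \cdot 8^{2} - 1612} = - \frac{3857}{4 \cdot 64 - 1612} = - \frac{3857}{256 - 1612} = - \frac{3857}{-1356} = \left(-3857\right) \left(- \frac{1}{1356}\right) = \frac{3857}{1356}$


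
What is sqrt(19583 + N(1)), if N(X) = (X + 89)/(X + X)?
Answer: 2*sqrt(4907) ≈ 140.10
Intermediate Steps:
N(X) = (89 + X)/(2*X) (N(X) = (89 + X)/((2*X)) = (89 + X)*(1/(2*X)) = (89 + X)/(2*X))
sqrt(19583 + N(1)) = sqrt(19583 + (1/2)*(89 + 1)/1) = sqrt(19583 + (1/2)*1*90) = sqrt(19583 + 45) = sqrt(19628) = 2*sqrt(4907)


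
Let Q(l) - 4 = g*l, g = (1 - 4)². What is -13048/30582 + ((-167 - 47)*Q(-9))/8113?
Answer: 28433698/17722269 ≈ 1.6044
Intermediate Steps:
g = 9 (g = (-3)² = 9)
Q(l) = 4 + 9*l
-13048/30582 + ((-167 - 47)*Q(-9))/8113 = -13048/30582 + ((-167 - 47)*(4 + 9*(-9)))/8113 = -13048*1/30582 - 214*(4 - 81)*(1/8113) = -6524/15291 - 214*(-77)*(1/8113) = -6524/15291 + 16478*(1/8113) = -6524/15291 + 2354/1159 = 28433698/17722269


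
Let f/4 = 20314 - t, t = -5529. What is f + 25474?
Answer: 128846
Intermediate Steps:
f = 103372 (f = 4*(20314 - 1*(-5529)) = 4*(20314 + 5529) = 4*25843 = 103372)
f + 25474 = 103372 + 25474 = 128846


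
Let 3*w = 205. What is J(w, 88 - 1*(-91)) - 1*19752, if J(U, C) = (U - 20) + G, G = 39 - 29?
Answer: -59081/3 ≈ -19694.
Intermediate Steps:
w = 205/3 (w = (⅓)*205 = 205/3 ≈ 68.333)
G = 10
J(U, C) = -10 + U (J(U, C) = (U - 20) + 10 = (-20 + U) + 10 = -10 + U)
J(w, 88 - 1*(-91)) - 1*19752 = (-10 + 205/3) - 1*19752 = 175/3 - 19752 = -59081/3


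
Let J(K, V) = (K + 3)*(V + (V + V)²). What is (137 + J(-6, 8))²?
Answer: 429025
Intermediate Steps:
J(K, V) = (3 + K)*(V + 4*V²) (J(K, V) = (3 + K)*(V + (2*V)²) = (3 + K)*(V + 4*V²))
(137 + J(-6, 8))² = (137 + 8*(3 - 6 + 12*8 + 4*(-6)*8))² = (137 + 8*(3 - 6 + 96 - 192))² = (137 + 8*(-99))² = (137 - 792)² = (-655)² = 429025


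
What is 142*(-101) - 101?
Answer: -14443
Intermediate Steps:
142*(-101) - 101 = -14342 - 101 = -14443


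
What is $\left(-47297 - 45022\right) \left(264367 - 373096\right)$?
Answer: $10037752551$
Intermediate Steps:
$\left(-47297 - 45022\right) \left(264367 - 373096\right) = \left(-92319\right) \left(-108729\right) = 10037752551$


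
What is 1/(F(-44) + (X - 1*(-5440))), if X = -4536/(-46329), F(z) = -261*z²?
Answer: -15443/7719274696 ≈ -2.0006e-6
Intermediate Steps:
X = 1512/15443 (X = -4536*(-1/46329) = 1512/15443 ≈ 0.097908)
1/(F(-44) + (X - 1*(-5440))) = 1/(-261*(-44)² + (1512/15443 - 1*(-5440))) = 1/(-261*1936 + (1512/15443 + 5440)) = 1/(-505296 + 84011432/15443) = 1/(-7719274696/15443) = -15443/7719274696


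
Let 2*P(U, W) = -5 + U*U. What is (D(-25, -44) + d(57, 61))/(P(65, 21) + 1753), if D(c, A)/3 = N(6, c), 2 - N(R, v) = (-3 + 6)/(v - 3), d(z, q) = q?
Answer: 1885/108164 ≈ 0.017427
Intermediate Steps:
P(U, W) = -5/2 + U²/2 (P(U, W) = (-5 + U*U)/2 = (-5 + U²)/2 = -5/2 + U²/2)
N(R, v) = 2 - 3/(-3 + v) (N(R, v) = 2 - (-3 + 6)/(v - 3) = 2 - 3/(-3 + v))
D(c, A) = 3*(-9 + 2*c)/(-3 + c) (D(c, A) = 3*((-9 + 2*c)/(-3 + c)) = 3*(-9 + 2*c)/(-3 + c))
(D(-25, -44) + d(57, 61))/(P(65, 21) + 1753) = (3*(-9 + 2*(-25))/(-3 - 25) + 61)/((-5/2 + (½)*65²) + 1753) = (3*(-9 - 50)/(-28) + 61)/((-5/2 + (½)*4225) + 1753) = (3*(-1/28)*(-59) + 61)/((-5/2 + 4225/2) + 1753) = (177/28 + 61)/(2110 + 1753) = (1885/28)/3863 = (1885/28)*(1/3863) = 1885/108164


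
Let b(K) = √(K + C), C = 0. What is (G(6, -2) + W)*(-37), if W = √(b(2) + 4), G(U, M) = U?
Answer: -222 - 37*√(4 + √2) ≈ -308.09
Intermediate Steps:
b(K) = √K (b(K) = √(K + 0) = √K)
W = √(4 + √2) (W = √(√2 + 4) = √(4 + √2) ≈ 2.3268)
(G(6, -2) + W)*(-37) = (6 + √(4 + √2))*(-37) = -222 - 37*√(4 + √2)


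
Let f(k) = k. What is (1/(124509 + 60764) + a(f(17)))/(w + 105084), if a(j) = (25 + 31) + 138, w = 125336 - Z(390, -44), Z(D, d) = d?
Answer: 35942963/42698756672 ≈ 0.00084178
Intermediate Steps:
w = 125380 (w = 125336 - 1*(-44) = 125336 + 44 = 125380)
a(j) = 194 (a(j) = 56 + 138 = 194)
(1/(124509 + 60764) + a(f(17)))/(w + 105084) = (1/(124509 + 60764) + 194)/(125380 + 105084) = (1/185273 + 194)/230464 = (1/185273 + 194)*(1/230464) = (35942963/185273)*(1/230464) = 35942963/42698756672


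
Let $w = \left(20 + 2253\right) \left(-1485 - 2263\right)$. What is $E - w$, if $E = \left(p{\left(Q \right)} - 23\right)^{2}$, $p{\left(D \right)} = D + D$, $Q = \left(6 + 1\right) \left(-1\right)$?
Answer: $8520573$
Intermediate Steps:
$Q = -7$ ($Q = 7 \left(-1\right) = -7$)
$p{\left(D \right)} = 2 D$
$w = -8519204$ ($w = 2273 \left(-3748\right) = -8519204$)
$E = 1369$ ($E = \left(2 \left(-7\right) - 23\right)^{2} = \left(-14 - 23\right)^{2} = \left(-37\right)^{2} = 1369$)
$E - w = 1369 - -8519204 = 1369 + 8519204 = 8520573$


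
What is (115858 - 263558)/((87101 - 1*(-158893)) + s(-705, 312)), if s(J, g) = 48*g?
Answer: -14770/26097 ≈ -0.56597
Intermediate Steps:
(115858 - 263558)/((87101 - 1*(-158893)) + s(-705, 312)) = (115858 - 263558)/((87101 - 1*(-158893)) + 48*312) = -147700/((87101 + 158893) + 14976) = -147700/(245994 + 14976) = -147700/260970 = -147700*1/260970 = -14770/26097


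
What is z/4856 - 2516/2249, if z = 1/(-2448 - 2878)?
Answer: -65071451145/58166012944 ≈ -1.1187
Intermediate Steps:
z = -1/5326 (z = 1/(-5326) = -1/5326 ≈ -0.00018776)
z/4856 - 2516/2249 = -1/5326/4856 - 2516/2249 = -1/5326*1/4856 - 2516*1/2249 = -1/25863056 - 2516/2249 = -65071451145/58166012944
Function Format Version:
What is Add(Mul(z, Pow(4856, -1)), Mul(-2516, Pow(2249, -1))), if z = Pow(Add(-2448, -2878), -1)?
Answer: Rational(-65071451145, 58166012944) ≈ -1.1187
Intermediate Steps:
z = Rational(-1, 5326) (z = Pow(-5326, -1) = Rational(-1, 5326) ≈ -0.00018776)
Add(Mul(z, Pow(4856, -1)), Mul(-2516, Pow(2249, -1))) = Add(Mul(Rational(-1, 5326), Pow(4856, -1)), Mul(-2516, Pow(2249, -1))) = Add(Mul(Rational(-1, 5326), Rational(1, 4856)), Mul(-2516, Rational(1, 2249))) = Add(Rational(-1, 25863056), Rational(-2516, 2249)) = Rational(-65071451145, 58166012944)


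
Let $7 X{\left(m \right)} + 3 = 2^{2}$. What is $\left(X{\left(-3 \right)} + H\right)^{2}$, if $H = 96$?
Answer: $\frac{452929}{49} \approx 9243.5$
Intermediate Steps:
$X{\left(m \right)} = \frac{1}{7}$ ($X{\left(m \right)} = - \frac{3}{7} + \frac{2^{2}}{7} = - \frac{3}{7} + \frac{1}{7} \cdot 4 = - \frac{3}{7} + \frac{4}{7} = \frac{1}{7}$)
$\left(X{\left(-3 \right)} + H\right)^{2} = \left(\frac{1}{7} + 96\right)^{2} = \left(\frac{673}{7}\right)^{2} = \frac{452929}{49}$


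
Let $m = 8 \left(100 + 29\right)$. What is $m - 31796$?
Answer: $-30764$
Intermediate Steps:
$m = 1032$ ($m = 8 \cdot 129 = 1032$)
$m - 31796 = 1032 - 31796 = -30764$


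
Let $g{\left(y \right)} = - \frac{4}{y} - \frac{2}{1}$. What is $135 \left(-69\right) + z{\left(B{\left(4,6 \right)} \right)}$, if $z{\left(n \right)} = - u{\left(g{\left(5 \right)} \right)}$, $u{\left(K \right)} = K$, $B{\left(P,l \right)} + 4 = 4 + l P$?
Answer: $- \frac{46561}{5} \approx -9312.2$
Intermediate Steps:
$g{\left(y \right)} = -2 - \frac{4}{y}$ ($g{\left(y \right)} = - \frac{4}{y} - 2 = -2 - \frac{4}{y}$)
$B{\left(P,l \right)} = P l$ ($B{\left(P,l \right)} = -4 + \left(4 + l P\right) = -4 + \left(4 + P l\right) = P l$)
$z{\left(n \right)} = \frac{14}{5}$ ($z{\left(n \right)} = - (-2 - \frac{4}{5}) = \left(-1\right) \left(- \frac{14}{5}\right) = \frac{14}{5}$)
$135 \left(-69\right) + z{\left(B{\left(4,6 \right)} \right)} = 135 \left(-69\right) + \frac{14}{5} = -9315 + \frac{14}{5} = - \frac{46561}{5}$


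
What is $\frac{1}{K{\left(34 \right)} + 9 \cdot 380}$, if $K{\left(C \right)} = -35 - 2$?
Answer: $\frac{1}{3383} \approx 0.0002956$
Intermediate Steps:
$K{\left(C \right)} = -37$ ($K{\left(C \right)} = -35 - 2 = -37$)
$\frac{1}{K{\left(34 \right)} + 9 \cdot 380} = \frac{1}{-37 + 9 \cdot 380} = \frac{1}{-37 + 3420} = \frac{1}{3383}$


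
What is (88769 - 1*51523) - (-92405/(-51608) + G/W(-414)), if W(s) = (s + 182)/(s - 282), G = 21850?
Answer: -1460805237/51608 ≈ -28306.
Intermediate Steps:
W(s) = (182 + s)/(-282 + s)
(88769 - 1*51523) - (-92405/(-51608) + G/W(-414)) = (88769 - 1*51523) - (-92405/(-51608) + 21850/(((182 - 414)/(-282 - 414)))) = (88769 - 51523) - (-92405*(-1/51608) + 21850/((-232/(-696)))) = 37246 - (92405/51608 + 21850/((-1/696*(-232)))) = 37246 - (92405/51608 + 21850/(⅓)) = 37246 - (92405/51608 + 21850*3) = 37246 - (92405/51608 + 65550) = 37246 - 1*3382996805/51608 = 37246 - 3382996805/51608 = -1460805237/51608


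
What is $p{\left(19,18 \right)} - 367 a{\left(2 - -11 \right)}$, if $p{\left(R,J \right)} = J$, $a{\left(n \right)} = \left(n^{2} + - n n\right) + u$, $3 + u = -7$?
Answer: $3688$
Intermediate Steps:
$u = -10$ ($u = -3 - 7 = -10$)
$a{\left(n \right)} = -10$ ($a{\left(n \right)} = \left(n^{2} + - n n\right) - 10 = \left(n^{2} - n^{2}\right) - 10 = 0 - 10 = -10$)
$p{\left(19,18 \right)} - 367 a{\left(2 - -11 \right)} = 18 - -3670 = 18 + 3670 = 3688$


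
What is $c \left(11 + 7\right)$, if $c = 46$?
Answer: $828$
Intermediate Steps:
$c \left(11 + 7\right) = 46 \left(11 + 7\right) = 46 \cdot 18 = 828$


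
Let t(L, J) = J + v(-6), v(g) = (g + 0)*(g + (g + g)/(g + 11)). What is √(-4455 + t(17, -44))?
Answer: I*√111215/5 ≈ 66.698*I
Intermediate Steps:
v(g) = g*(g + 2*g/(11 + g)) (v(g) = g*(g + (2*g)/(11 + g)) = g*(g + 2*g/(11 + g)))
t(L, J) = 252/5 + J (t(L, J) = J + (-6)²*(13 - 6)/(11 - 6) = J + 36*7/5 = J + 36*(⅕)*7 = J + 252/5 = 252/5 + J)
√(-4455 + t(17, -44)) = √(-4455 + (252/5 - 44)) = √(-4455 + 32/5) = √(-22243/5) = I*√111215/5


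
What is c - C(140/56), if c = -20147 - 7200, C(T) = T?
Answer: -54699/2 ≈ -27350.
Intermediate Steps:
c = -27347
c - C(140/56) = -27347 - 140/56 = -27347 - 1*5/2 = -27347 - 5/2 = -54699/2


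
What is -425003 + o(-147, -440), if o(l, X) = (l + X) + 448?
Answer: -425142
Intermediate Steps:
o(l, X) = 448 + X + l (o(l, X) = (X + l) + 448 = 448 + X + l)
-425003 + o(-147, -440) = -425003 + (448 - 440 - 147) = -425003 - 139 = -425142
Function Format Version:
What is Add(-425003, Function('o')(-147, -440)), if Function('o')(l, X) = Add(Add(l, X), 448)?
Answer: -425142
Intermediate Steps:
Function('o')(l, X) = Add(448, X, l) (Function('o')(l, X) = Add(Add(X, l), 448) = Add(448, X, l))
Add(-425003, Function('o')(-147, -440)) = Add(-425003, Add(448, -440, -147)) = Add(-425003, -139) = -425142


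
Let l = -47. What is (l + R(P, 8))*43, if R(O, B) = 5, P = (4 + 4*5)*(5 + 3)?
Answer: -1806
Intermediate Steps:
P = 192 (P = (4 + 20)*8 = 24*8 = 192)
(l + R(P, 8))*43 = (-47 + 5)*43 = -42*43 = -1806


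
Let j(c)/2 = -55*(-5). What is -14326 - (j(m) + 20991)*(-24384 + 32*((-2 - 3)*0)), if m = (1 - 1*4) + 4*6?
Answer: 525241418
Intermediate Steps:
m = 21 (m = (1 - 4) + 24 = -3 + 24 = 21)
j(c) = 550 (j(c) = 2*(-55*(-5)) = 2*275 = 550)
-14326 - (j(m) + 20991)*(-24384 + 32*((-2 - 3)*0)) = -14326 - (550 + 20991)*(-24384 + 32*((-2 - 3)*0)) = -14326 - 21541*(-24384 + 32*(-5*0)) = -14326 - 21541*(-24384 + 32*0) = -14326 - 21541*(-24384 + 0) = -14326 - 21541*(-24384) = -14326 - 1*(-525255744) = -14326 + 525255744 = 525241418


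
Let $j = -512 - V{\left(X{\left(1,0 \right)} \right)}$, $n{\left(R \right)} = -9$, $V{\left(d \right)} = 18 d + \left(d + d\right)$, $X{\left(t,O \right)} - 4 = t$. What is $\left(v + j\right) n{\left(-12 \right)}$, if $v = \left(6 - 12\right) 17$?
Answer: $6426$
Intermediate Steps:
$X{\left(t,O \right)} = 4 + t$
$V{\left(d \right)} = 20 d$ ($V{\left(d \right)} = 18 d + 2 d = 20 d$)
$v = -102$ ($v = \left(-6\right) 17 = -102$)
$j = -612$ ($j = -512 - 20 \left(4 + 1\right) = -512 - 20 \cdot 5 = -512 - 100 = -612$)
$\left(v + j\right) n{\left(-12 \right)} = \left(-102 - 612\right) \left(-9\right) = \left(-714\right) \left(-9\right) = 6426$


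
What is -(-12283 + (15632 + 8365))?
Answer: -11714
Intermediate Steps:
-(-12283 + (15632 + 8365)) = -(-12283 + 23997) = -1*11714 = -11714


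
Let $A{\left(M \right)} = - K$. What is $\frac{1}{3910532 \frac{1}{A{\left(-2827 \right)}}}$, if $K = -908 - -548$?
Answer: $\frac{90}{977633} \approx 9.2059 \cdot 10^{-5}$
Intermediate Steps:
$K = -360$ ($K = -908 + 548 = -360$)
$A{\left(M \right)} = 360$ ($A{\left(M \right)} = \left(-1\right) \left(-360\right) = 360$)
$\frac{1}{3910532 \frac{1}{A{\left(-2827 \right)}}} = \frac{1}{3910532 \cdot \frac{1}{360}} = \frac{1}{\frac{977633}{90}} = \frac{90}{977633}$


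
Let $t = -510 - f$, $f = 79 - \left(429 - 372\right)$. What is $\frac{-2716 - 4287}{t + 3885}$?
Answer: $- \frac{7003}{3353} \approx -2.0886$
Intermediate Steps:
$f = 22$ ($f = 79 - \left(429 - 372\right) = 79 - 57 = 22$)
$t = -532$ ($t = -510 - 22 = -532$)
$\frac{-2716 - 4287}{t + 3885} = \frac{-2716 - 4287}{-532 + 3885} = - \frac{7003}{3353}$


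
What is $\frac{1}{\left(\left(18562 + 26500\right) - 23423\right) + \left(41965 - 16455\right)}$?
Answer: $\frac{1}{47149} \approx 2.1209 \cdot 10^{-5}$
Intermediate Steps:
$\frac{1}{\left(\left(18562 + 26500\right) - 23423\right) + \left(41965 - 16455\right)} = \frac{1}{\left(45062 - 23423\right) + \left(41965 - 16455\right)} = \frac{1}{21639 + 25510} = \frac{1}{47149}$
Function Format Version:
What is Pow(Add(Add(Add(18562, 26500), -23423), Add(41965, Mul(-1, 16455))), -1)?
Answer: Rational(1, 47149) ≈ 2.1209e-5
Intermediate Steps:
Pow(Add(Add(Add(18562, 26500), -23423), Add(41965, Mul(-1, 16455))), -1) = Pow(Add(Add(45062, -23423), Add(41965, -16455)), -1) = Pow(Add(21639, 25510), -1) = Pow(47149, -1) = Rational(1, 47149)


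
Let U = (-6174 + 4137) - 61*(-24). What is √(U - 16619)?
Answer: 2*I*√4298 ≈ 131.12*I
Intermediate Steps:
U = -573 (U = -2037 + 1464 = -573)
√(U - 16619) = √(-573 - 16619) = √(-17192) = 2*I*√4298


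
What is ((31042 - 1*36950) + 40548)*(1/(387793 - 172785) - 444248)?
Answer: -206794032173195/13438 ≈ -1.5389e+10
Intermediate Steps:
((31042 - 1*36950) + 40548)*(1/(387793 - 172785) - 444248) = ((31042 - 36950) + 40548)*(1/215008 - 444248) = (-5908 + 40548)*(1/215008 - 444248) = 34640*(-95516873983/215008) = -206794032173195/13438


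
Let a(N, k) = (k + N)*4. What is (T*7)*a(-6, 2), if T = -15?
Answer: 1680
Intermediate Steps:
a(N, k) = 4*N + 4*k (a(N, k) = (N + k)*4 = 4*N + 4*k)
(T*7)*a(-6, 2) = (-15*7)*(4*(-6) + 4*2) = -105*(-24 + 8) = -105*(-16) = 1680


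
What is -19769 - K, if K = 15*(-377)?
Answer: -14114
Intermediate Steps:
K = -5655
-19769 - K = -19769 - 1*(-5655) = -19769 + 5655 = -14114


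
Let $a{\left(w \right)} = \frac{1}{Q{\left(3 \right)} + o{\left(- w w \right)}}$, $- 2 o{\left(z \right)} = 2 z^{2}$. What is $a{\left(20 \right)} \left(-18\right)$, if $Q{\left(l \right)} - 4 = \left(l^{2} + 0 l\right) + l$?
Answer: $\frac{1}{8888} \approx 0.00011251$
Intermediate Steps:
$Q{\left(l \right)} = 4 + l + l^{2}$ ($Q{\left(l \right)} = 4 + \left(\left(l^{2} + 0 l\right) + l\right) = 4 + \left(\left(l^{2} + 0\right) + l\right) = 4 + \left(l^{2} + l\right) = 4 + \left(l + l^{2}\right) = 4 + l + l^{2}$)
$o{\left(z \right)} = - z^{2}$ ($o{\left(z \right)} = - \frac{2 z^{2}}{2} = - z^{2}$)
$a{\left(w \right)} = \frac{1}{16 - w^{4}}$ ($a{\left(w \right)} = \frac{1}{\left(4 + 3 + 3^{2}\right) - \left(- w w\right)^{2}} = \frac{1}{\left(4 + 3 + 9\right) - \left(- w^{2}\right)^{2}} = \frac{1}{16 - w^{4}}$)
$a{\left(20 \right)} \left(-18\right) = - \frac{1}{-16 + 20^{4}} \left(-18\right) = - \frac{1}{-16 + 160000} \left(-18\right) = - \frac{1}{159984} \left(-18\right) = \left(-1\right) \frac{1}{159984} \left(-18\right) = \left(- \frac{1}{159984}\right) \left(-18\right) = \frac{1}{8888}$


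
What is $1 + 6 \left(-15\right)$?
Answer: $-89$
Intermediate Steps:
$1 + 6 \left(-15\right) = 1 - 90 = -89$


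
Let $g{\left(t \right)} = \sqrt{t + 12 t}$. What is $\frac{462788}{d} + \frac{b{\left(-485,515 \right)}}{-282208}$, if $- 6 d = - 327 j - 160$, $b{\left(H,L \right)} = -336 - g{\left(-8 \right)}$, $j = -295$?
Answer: $- \frac{48973906059}{1698627590} + \frac{i \sqrt{26}}{141104} \approx -28.831 + 3.6137 \cdot 10^{-5} i$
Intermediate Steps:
$g{\left(t \right)} = \sqrt{13} \sqrt{t}$ ($g{\left(t \right)} = \sqrt{13 t} = \sqrt{13} \sqrt{t}$)
$b{\left(H,L \right)} = -336 - 2 i \sqrt{26}$ ($b{\left(H,L \right)} = -336 - \sqrt{13} \sqrt{-8} = -336 - \sqrt{13} \cdot 2 i \sqrt{2} = -336 - 2 i \sqrt{26}$)
$d = - \frac{96305}{6}$ ($d = - \frac{\left(-327\right) \left(-295\right) - 160}{6} = - \frac{96465 - 160}{6} = \left(- \frac{1}{6}\right) 96305 = - \frac{96305}{6} \approx -16051.0$)
$\frac{462788}{d} + \frac{b{\left(-485,515 \right)}}{-282208} = \frac{462788}{- \frac{96305}{6}} + \frac{-336 - 2 i \sqrt{26}}{-282208} = 462788 \left(- \frac{6}{96305}\right) + \left(-336 - 2 i \sqrt{26}\right) \left(- \frac{1}{282208}\right) = - \frac{2776728}{96305} + \left(\frac{21}{17638} + \frac{i \sqrt{26}}{141104}\right) = - \frac{48973906059}{1698627590} + \frac{i \sqrt{26}}{141104}$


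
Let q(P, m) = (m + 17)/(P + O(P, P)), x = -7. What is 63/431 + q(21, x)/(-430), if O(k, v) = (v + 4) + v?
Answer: 181072/1241711 ≈ 0.14582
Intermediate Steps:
O(k, v) = 4 + 2*v (O(k, v) = (4 + v) + v = 4 + 2*v)
q(P, m) = (17 + m)/(4 + 3*P) (q(P, m) = (m + 17)/(P + (4 + 2*P)) = (17 + m)/(4 + 3*P))
63/431 + q(21, x)/(-430) = 63/431 + ((17 - 7)/(4 + 3*21))/(-430) = 63*(1/431) + (10/(4 + 63))*(-1/430) = 63/431 + (10/67)*(-1/430) = 63/431 - 1/2881 = 181072/1241711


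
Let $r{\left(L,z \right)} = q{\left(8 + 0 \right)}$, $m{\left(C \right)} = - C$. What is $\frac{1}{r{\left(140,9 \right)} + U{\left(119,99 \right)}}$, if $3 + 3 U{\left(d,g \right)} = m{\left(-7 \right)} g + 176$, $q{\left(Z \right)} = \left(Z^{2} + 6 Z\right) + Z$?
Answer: $\frac{3}{1226} \approx 0.002447$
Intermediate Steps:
$q{\left(Z \right)} = Z^{2} + 7 Z$
$U{\left(d,g \right)} = \frac{173}{3} + \frac{7 g}{3}$ ($U{\left(d,g \right)} = -1 + \frac{\left(-1\right) \left(-7\right) g + 176}{3} = -1 + \frac{7 g + 176}{3} = -1 + \frac{176 + 7 g}{3} = -1 + \left(\frac{176}{3} + \frac{7 g}{3}\right) = \frac{173}{3} + \frac{7 g}{3}$)
$r{\left(L,z \right)} = 120$ ($r{\left(L,z \right)} = \left(8 + 0\right) \left(7 + \left(8 + 0\right)\right) = 8 \left(7 + 8\right) = 8 \cdot 15 = 120$)
$\frac{1}{r{\left(140,9 \right)} + U{\left(119,99 \right)}} = \frac{1}{120 + \left(\frac{173}{3} + \frac{7}{3} \cdot 99\right)} = \frac{1}{120 + \left(\frac{173}{3} + 231\right)} = \frac{1}{120 + \frac{866}{3}} = \frac{1}{\frac{1226}{3}} = \frac{3}{1226}$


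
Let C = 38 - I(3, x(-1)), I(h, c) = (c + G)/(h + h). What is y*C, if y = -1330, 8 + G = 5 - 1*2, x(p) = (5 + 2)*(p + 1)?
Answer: -154945/3 ≈ -51648.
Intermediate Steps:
x(p) = 7 + 7*p (x(p) = 7*(1 + p) = 7 + 7*p)
G = -5 (G = -8 + (5 - 1*2) = -8 + (5 - 2) = -8 + 3 = -5)
I(h, c) = (-5 + c)/(2*h) (I(h, c) = (c - 5)/(h + h) = (-5 + c)/((2*h)) = (-5 + c)*(1/(2*h)) = (-5 + c)/(2*h))
C = 233/6 (C = 38 - (-5 + (7 + 7*(-1)))/(2*3) = 38 - (-5 + (7 - 7))/(2*3) = 38 - (-5 + 0)/(2*3) = 38 - (-5)/(2*3) = 38 - 1*(-5/6) = 38 + 5/6 = 233/6 ≈ 38.833)
y*C = -1330*233/6 = -154945/3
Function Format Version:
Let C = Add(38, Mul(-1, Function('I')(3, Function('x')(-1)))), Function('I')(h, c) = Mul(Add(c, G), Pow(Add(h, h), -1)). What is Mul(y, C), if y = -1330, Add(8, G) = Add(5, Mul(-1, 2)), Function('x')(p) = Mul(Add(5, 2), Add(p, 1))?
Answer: Rational(-154945, 3) ≈ -51648.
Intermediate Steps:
Function('x')(p) = Add(7, Mul(7, p)) (Function('x')(p) = Mul(7, Add(1, p)) = Add(7, Mul(7, p)))
G = -5 (G = Add(-8, Add(5, Mul(-1, 2))) = Add(-8, Add(5, -2)) = Add(-8, 3) = -5)
Function('I')(h, c) = Mul(Rational(1, 2), Pow(h, -1), Add(-5, c)) (Function('I')(h, c) = Mul(Add(c, -5), Pow(Add(h, h), -1)) = Mul(Add(-5, c), Pow(Mul(2, h), -1)) = Mul(Add(-5, c), Mul(Rational(1, 2), Pow(h, -1))) = Mul(Rational(1, 2), Pow(h, -1), Add(-5, c)))
C = Rational(233, 6) (C = Add(38, Mul(-1, Mul(Rational(1, 2), Pow(3, -1), Add(-5, Add(7, Mul(7, -1)))))) = Add(38, Mul(-1, Mul(Rational(1, 2), Rational(1, 3), Add(-5, Add(7, -7))))) = Add(38, Mul(-1, Mul(Rational(1, 2), Rational(1, 3), Add(-5, 0)))) = Add(38, Mul(-1, Mul(Rational(1, 2), Rational(1, 3), -5))) = Add(38, Mul(-1, Rational(-5, 6))) = Add(38, Rational(5, 6)) = Rational(233, 6) ≈ 38.833)
Mul(y, C) = Mul(-1330, Rational(233, 6)) = Rational(-154945, 3)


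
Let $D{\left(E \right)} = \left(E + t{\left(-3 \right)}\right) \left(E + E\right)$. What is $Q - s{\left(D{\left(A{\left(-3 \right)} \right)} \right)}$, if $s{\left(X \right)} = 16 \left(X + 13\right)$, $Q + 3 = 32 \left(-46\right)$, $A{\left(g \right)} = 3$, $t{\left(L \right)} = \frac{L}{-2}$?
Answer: $-2115$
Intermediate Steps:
$t{\left(L \right)} = - \frac{L}{2}$ ($t{\left(L \right)} = L \left(- \frac{1}{2}\right) = - \frac{L}{2}$)
$D{\left(E \right)} = 2 E \left(\frac{3}{2} + E\right)$ ($D{\left(E \right)} = \left(E - - \frac{3}{2}\right) \left(E + E\right) = \left(E + \frac{3}{2}\right) 2 E = \left(\frac{3}{2} + E\right) 2 E = 2 E \left(\frac{3}{2} + E\right)$)
$Q = -1475$ ($Q = -3 + 32 \left(-46\right) = -3 - 1472 = -1475$)
$s{\left(X \right)} = 208 + 16 X$ ($s{\left(X \right)} = 16 \left(13 + X\right) = 208 + 16 X$)
$Q - s{\left(D{\left(A{\left(-3 \right)} \right)} \right)} = -1475 - \left(208 + 16 \cdot 3 \left(3 + 2 \cdot 3\right)\right) = -1475 - \left(208 + 16 \cdot 3 \left(3 + 6\right)\right) = -1475 - \left(208 + 16 \cdot 3 \cdot 9\right) = -1475 - \left(208 + 16 \cdot 27\right) = -1475 - \left(208 + 432\right) = -1475 - 640 = -2115$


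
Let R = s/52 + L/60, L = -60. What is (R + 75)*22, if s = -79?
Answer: 41459/26 ≈ 1594.6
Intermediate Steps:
R = -131/52 (R = -79/52 - 60/60 = -79*1/52 - 60*1/60 = -79/52 - 1 = -131/52 ≈ -2.5192)
(R + 75)*22 = (-131/52 + 75)*22 = (3769/52)*22 = 41459/26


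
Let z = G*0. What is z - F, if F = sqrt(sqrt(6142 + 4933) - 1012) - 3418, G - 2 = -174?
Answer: 3418 - sqrt(-1012 + 5*sqrt(443)) ≈ 3418.0 - 30.112*I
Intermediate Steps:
G = -172 (G = 2 - 174 = -172)
z = 0 (z = -172*0 = 0)
F = -3418 + sqrt(-1012 + 5*sqrt(443)) (F = sqrt(sqrt(11075) - 1012) - 3418 = sqrt(5*sqrt(443) - 1012) - 3418 = sqrt(-1012 + 5*sqrt(443)) - 3418 = -3418 + sqrt(-1012 + 5*sqrt(443)) ≈ -3418.0 + 30.112*I)
z - F = 0 - (-3418 + I*sqrt(1012 - 5*sqrt(443))) = 0 + (3418 - I*sqrt(1012 - 5*sqrt(443))) = 3418 - I*sqrt(1012 - 5*sqrt(443))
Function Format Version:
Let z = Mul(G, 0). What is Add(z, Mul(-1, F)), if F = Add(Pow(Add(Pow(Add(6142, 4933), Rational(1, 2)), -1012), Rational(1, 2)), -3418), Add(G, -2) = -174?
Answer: Add(3418, Mul(-1, Pow(Add(-1012, Mul(5, Pow(443, Rational(1, 2)))), Rational(1, 2)))) ≈ Add(3418.0, Mul(-30.112, I))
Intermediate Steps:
G = -172 (G = Add(2, -174) = -172)
z = 0 (z = Mul(-172, 0) = 0)
F = Add(-3418, Pow(Add(-1012, Mul(5, Pow(443, Rational(1, 2)))), Rational(1, 2))) (F = Add(Pow(Add(Pow(11075, Rational(1, 2)), -1012), Rational(1, 2)), -3418) = Add(Pow(Add(Mul(5, Pow(443, Rational(1, 2))), -1012), Rational(1, 2)), -3418) = Add(Pow(Add(-1012, Mul(5, Pow(443, Rational(1, 2)))), Rational(1, 2)), -3418) = Add(-3418, Pow(Add(-1012, Mul(5, Pow(443, Rational(1, 2)))), Rational(1, 2))) ≈ Add(-3418.0, Mul(30.112, I)))
Add(z, Mul(-1, F)) = Add(0, Mul(-1, Add(-3418, Mul(I, Pow(Add(1012, Mul(-5, Pow(443, Rational(1, 2)))), Rational(1, 2)))))) = Add(0, Add(3418, Mul(-1, I, Pow(Add(1012, Mul(-5, Pow(443, Rational(1, 2)))), Rational(1, 2))))) = Add(3418, Mul(-1, I, Pow(Add(1012, Mul(-5, Pow(443, Rational(1, 2)))), Rational(1, 2))))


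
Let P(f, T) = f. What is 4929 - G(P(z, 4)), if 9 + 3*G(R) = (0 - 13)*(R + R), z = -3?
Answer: 4906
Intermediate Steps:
G(R) = -3 - 26*R/3 (G(R) = -3 + ((0 - 13)*(R + R))/3 = -3 + (-26*R)/3 = -3 - 26*R/3)
4929 - G(P(z, 4)) = 4929 - (-3 - 26/3*(-3)) = 4929 - (-3 + 26) = 4929 - 1*23 = 4929 - 23 = 4906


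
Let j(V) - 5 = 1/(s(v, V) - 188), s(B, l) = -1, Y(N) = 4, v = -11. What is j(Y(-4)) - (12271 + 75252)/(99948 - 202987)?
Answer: 113810663/19474371 ≈ 5.8441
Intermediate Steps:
j(V) = 944/189 (j(V) = 5 + 1/(-1 - 188) = 5 + 1/(-189) = 5 - 1/189 = 944/189)
j(Y(-4)) - (12271 + 75252)/(99948 - 202987) = 944/189 - (12271 + 75252)/(99948 - 202987) = 944/189 - 87523/(-103039) = 944/189 - 87523*(-1)/103039 = 944/189 - 1*(-87523/103039) = 944/189 + 87523/103039 = 113810663/19474371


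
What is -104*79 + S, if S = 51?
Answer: -8165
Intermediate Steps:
-104*79 + S = -104*79 + 51 = -8216 + 51 = -8165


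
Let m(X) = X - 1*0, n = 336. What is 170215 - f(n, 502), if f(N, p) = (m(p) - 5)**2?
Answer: -76794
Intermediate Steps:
m(X) = X (m(X) = X + 0 = X)
f(N, p) = (-5 + p)**2 (f(N, p) = (p - 5)**2 = (-5 + p)**2)
170215 - f(n, 502) = 170215 - (-5 + 502)**2 = 170215 - 1*497**2 = 170215 - 1*247009 = 170215 - 247009 = -76794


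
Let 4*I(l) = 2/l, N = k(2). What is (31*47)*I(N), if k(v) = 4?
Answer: 1457/8 ≈ 182.13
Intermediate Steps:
N = 4
I(l) = 1/(2*l) (I(l) = (2/l)/4 = 1/(2*l))
(31*47)*I(N) = (31*47)*((½)/4) = 1457*((½)*(¼)) = 1457*(⅛) = 1457/8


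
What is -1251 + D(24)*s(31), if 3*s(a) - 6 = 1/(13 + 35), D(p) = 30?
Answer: -28579/24 ≈ -1190.8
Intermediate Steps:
s(a) = 289/144 (s(a) = 2 + 1/(3*(13 + 35)) = 2 + (1/3)/48 = 2 + (1/3)*(1/48) = 2 + 1/144 = 289/144)
-1251 + D(24)*s(31) = -1251 + 30*(289/144) = -1251 + 1445/24 = -28579/24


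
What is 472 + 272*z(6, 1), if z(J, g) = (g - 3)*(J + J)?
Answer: -6056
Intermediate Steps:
z(J, g) = 2*J*(-3 + g) (z(J, g) = (-3 + g)*(2*J) = 2*J*(-3 + g))
472 + 272*z(6, 1) = 472 + 272*(2*6*(-3 + 1)) = 472 + 272*(2*6*(-2)) = 472 + 272*(-24) = 472 - 6528 = -6056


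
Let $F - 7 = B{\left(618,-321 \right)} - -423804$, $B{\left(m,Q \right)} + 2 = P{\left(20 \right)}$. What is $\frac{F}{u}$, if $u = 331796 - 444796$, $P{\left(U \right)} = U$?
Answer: $- \frac{423829}{113000} \approx -3.7507$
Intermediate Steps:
$B{\left(m,Q \right)} = 18$ ($B{\left(m,Q \right)} = -2 + 20 = 18$)
$u = -113000$ ($u = 331796 - 444796 = -113000$)
$F = 423829$ ($F = 7 + \left(18 - -423804\right) = 7 + \left(18 + 423804\right) = 7 + 423822 = 423829$)
$\frac{F}{u} = \frac{423829}{-113000} = 423829 \left(- \frac{1}{113000}\right) = - \frac{423829}{113000}$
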